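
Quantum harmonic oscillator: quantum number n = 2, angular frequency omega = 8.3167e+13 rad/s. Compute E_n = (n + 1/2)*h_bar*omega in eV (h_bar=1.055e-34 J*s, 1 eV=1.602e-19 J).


E = (n + 1/2) * h_bar * omega
= (2 + 0.5) * 1.055e-34 * 8.3167e+13
= 2.5 * 8.7741e-21
= 2.1935e-20 J
= 0.1369 eV

0.1369


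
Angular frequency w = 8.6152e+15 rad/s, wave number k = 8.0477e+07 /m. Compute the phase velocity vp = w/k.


vp = w / k
= 8.6152e+15 / 8.0477e+07
= 1.0705e+08 m/s

1.0705e+08


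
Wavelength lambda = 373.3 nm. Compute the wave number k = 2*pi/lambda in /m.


k = 2 * pi / lambda
= 6.2832 / (373.3e-9)
= 6.2832 / 3.7330e-07
= 1.6831e+07 /m

1.6831e+07


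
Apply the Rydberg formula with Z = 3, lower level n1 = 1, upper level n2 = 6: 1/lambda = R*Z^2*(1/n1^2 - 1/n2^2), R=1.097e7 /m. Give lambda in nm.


1/lambda = R * Z^2 * (1/n1^2 - 1/n2^2)
= 1.097e7 * 3^2 * (1/1^2 - 1/6^2)
= 1.097e7 * 9 * (1.0 - 0.027778)
= 9.5988e+07 /m
lambda = 1 / 9.5988e+07
= 10.418 nm

10.418


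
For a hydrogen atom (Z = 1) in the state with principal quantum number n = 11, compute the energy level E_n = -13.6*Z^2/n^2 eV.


E_n = -13.6 * Z^2 / n^2
= -13.6 * 1^2 / 11^2
= -13.6 * 1 / 121
= -0.1124 eV

-0.1124


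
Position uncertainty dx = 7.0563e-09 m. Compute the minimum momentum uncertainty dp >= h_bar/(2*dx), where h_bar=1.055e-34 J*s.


dp = h_bar / (2 * dx)
= 1.055e-34 / (2 * 7.0563e-09)
= 1.055e-34 / 1.4113e-08
= 7.4756e-27 kg*m/s

7.4756e-27


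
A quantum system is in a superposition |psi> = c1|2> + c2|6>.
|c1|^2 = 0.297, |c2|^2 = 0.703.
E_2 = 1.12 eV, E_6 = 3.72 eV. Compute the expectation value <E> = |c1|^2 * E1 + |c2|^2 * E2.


<E> = |c1|^2 * E1 + |c2|^2 * E2
= 0.297 * 1.12 + 0.703 * 3.72
= 0.3326 + 2.6152
= 2.9478 eV

2.9478


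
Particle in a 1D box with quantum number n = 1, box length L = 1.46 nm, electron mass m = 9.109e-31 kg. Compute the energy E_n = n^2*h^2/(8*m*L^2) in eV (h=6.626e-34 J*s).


E = n^2 * h^2 / (8 * m * L^2)
= 1^2 * (6.626e-34)^2 / (8 * 9.109e-31 * (1.46e-9)^2)
= 1 * 4.3904e-67 / (8 * 9.109e-31 * 2.1316e-18)
= 2.8264e-20 J
= 0.1764 eV

0.1764


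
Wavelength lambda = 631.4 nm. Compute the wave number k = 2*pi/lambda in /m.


k = 2 * pi / lambda
= 6.2832 / (631.4e-9)
= 6.2832 / 6.3140e-07
= 9.9512e+06 /m

9.9512e+06


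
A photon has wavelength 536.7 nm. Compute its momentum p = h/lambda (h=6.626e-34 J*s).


p = h / lambda
= 6.626e-34 / (536.7e-9)
= 6.626e-34 / 5.3670e-07
= 1.2346e-27 kg*m/s

1.2346e-27


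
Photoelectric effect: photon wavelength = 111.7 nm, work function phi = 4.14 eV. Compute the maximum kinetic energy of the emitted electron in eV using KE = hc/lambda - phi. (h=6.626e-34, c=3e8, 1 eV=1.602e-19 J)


E_photon = hc / lambda
= (6.626e-34)(3e8) / (111.7e-9)
= 1.7796e-18 J
= 11.1085 eV
KE = E_photon - phi
= 11.1085 - 4.14
= 6.9685 eV

6.9685


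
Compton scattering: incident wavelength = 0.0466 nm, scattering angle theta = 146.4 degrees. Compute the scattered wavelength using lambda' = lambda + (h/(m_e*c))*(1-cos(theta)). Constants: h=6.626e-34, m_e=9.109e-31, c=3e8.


Compton wavelength: h/(m_e*c) = 2.4247e-12 m
d_lambda = 2.4247e-12 * (1 - cos(146.4 deg))
= 2.4247e-12 * 1.832921
= 4.4443e-12 m = 0.004444 nm
lambda' = 0.0466 + 0.004444
= 0.051044 nm

0.051044


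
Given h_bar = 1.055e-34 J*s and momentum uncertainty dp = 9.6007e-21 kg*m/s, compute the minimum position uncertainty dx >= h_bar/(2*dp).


dx = h_bar / (2 * dp)
= 1.055e-34 / (2 * 9.6007e-21)
= 1.055e-34 / 1.9201e-20
= 5.4944e-15 m

5.4944e-15


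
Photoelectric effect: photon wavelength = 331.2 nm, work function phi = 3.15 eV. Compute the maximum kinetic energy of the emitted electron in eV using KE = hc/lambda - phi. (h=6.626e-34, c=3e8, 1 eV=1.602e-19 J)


E_photon = hc / lambda
= (6.626e-34)(3e8) / (331.2e-9)
= 6.0018e-19 J
= 3.7464 eV
KE = E_photon - phi
= 3.7464 - 3.15
= 0.5964 eV

0.5964


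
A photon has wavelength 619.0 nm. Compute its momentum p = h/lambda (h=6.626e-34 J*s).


p = h / lambda
= 6.626e-34 / (619.0e-9)
= 6.626e-34 / 6.1900e-07
= 1.0704e-27 kg*m/s

1.0704e-27


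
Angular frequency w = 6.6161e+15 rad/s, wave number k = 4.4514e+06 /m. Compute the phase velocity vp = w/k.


vp = w / k
= 6.6161e+15 / 4.4514e+06
= 1.4863e+09 m/s

1.4863e+09


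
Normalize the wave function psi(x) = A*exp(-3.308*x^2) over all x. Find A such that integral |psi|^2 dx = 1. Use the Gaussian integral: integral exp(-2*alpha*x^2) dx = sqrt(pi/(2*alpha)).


integral |psi|^2 dx = A^2 * sqrt(pi/(2*alpha)) = 1
A^2 = sqrt(2*alpha/pi)
= sqrt(2 * 3.308 / pi)
= 1.451185
A = sqrt(1.451185)
= 1.2047

1.2047


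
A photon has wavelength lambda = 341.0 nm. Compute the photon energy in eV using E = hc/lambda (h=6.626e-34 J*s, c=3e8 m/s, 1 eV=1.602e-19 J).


E = hc / lambda
= (6.626e-34)(3e8) / (341.0e-9)
= 1.9878e-25 / 3.4100e-07
= 5.8293e-19 J
Converting to eV: 5.8293e-19 / 1.602e-19
= 3.6388 eV

3.6388


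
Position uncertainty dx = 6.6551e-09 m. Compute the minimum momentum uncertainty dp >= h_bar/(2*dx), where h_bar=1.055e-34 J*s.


dp = h_bar / (2 * dx)
= 1.055e-34 / (2 * 6.6551e-09)
= 1.055e-34 / 1.3310e-08
= 7.9263e-27 kg*m/s

7.9263e-27


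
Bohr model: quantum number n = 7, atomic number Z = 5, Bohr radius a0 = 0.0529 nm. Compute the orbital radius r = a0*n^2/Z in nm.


r = a0 * n^2 / Z
= 0.0529 * 7^2 / 5
= 0.0529 * 49 / 5
= 0.5184 nm

0.5184


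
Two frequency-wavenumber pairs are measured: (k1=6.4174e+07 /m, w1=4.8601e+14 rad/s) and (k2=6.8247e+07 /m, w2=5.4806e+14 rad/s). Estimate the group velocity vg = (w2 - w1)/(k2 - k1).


vg = (w2 - w1) / (k2 - k1)
= (5.4806e+14 - 4.8601e+14) / (6.8247e+07 - 6.4174e+07)
= 6.2050e+13 / 4.0730e+06
= 1.5234e+07 m/s

1.5234e+07


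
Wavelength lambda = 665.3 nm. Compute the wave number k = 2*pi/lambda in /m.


k = 2 * pi / lambda
= 6.2832 / (665.3e-9)
= 6.2832 / 6.6530e-07
= 9.4441e+06 /m

9.4441e+06


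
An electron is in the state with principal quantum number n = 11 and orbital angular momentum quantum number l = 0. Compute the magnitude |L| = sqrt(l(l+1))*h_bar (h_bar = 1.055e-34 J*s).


L = sqrt(l*(l+1)) * h_bar
= sqrt(0 * 1) * 1.055e-34
= sqrt(0) * 1.055e-34
= 0.0 * 1.055e-34
= 0.0000e+00 J*s

0.0000e+00


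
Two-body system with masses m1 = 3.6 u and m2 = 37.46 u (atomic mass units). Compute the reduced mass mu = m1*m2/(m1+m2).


mu = m1 * m2 / (m1 + m2)
= 3.6 * 37.46 / (3.6 + 37.46)
= 134.856 / 41.06
= 3.2844 u

3.2844


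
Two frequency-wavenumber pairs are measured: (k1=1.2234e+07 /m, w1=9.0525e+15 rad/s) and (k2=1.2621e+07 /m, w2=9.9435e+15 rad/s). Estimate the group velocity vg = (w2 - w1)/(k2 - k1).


vg = (w2 - w1) / (k2 - k1)
= (9.9435e+15 - 9.0525e+15) / (1.2621e+07 - 1.2234e+07)
= 8.9100e+14 / 3.8700e+05
= 2.3023e+09 m/s

2.3023e+09


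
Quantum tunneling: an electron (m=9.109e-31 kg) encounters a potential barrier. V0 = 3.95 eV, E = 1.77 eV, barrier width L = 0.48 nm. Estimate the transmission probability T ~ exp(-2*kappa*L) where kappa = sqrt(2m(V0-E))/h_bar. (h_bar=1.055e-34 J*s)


V0 - E = 2.18 eV = 3.4924e-19 J
kappa = sqrt(2 * m * (V0-E)) / h_bar
= sqrt(2 * 9.109e-31 * 3.4924e-19) / 1.055e-34
= 7.5606e+09 /m
2*kappa*L = 2 * 7.5606e+09 * 0.48e-9
= 7.2582
T = exp(-7.2582) = 7.043784e-04

7.043784e-04


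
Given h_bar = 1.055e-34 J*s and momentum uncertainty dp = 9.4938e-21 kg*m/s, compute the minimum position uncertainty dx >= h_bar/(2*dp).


dx = h_bar / (2 * dp)
= 1.055e-34 / (2 * 9.4938e-21)
= 1.055e-34 / 1.8988e-20
= 5.5563e-15 m

5.5563e-15


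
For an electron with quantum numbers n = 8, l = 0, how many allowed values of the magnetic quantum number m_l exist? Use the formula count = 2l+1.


m_l ranges from -l to +l in integer steps
So m_l goes from -0 to +0
Count = 2l + 1 = 2*0 + 1
= 1

1


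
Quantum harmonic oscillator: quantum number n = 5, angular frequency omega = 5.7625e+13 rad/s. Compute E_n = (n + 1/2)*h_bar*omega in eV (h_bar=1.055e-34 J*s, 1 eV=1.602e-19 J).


E = (n + 1/2) * h_bar * omega
= (5 + 0.5) * 1.055e-34 * 5.7625e+13
= 5.5 * 6.0794e-21
= 3.3437e-20 J
= 0.2087 eV

0.2087


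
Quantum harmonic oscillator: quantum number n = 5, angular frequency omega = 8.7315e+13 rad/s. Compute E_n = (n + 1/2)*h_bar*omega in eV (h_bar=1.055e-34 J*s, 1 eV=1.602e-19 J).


E = (n + 1/2) * h_bar * omega
= (5 + 0.5) * 1.055e-34 * 8.7315e+13
= 5.5 * 9.2117e-21
= 5.0665e-20 J
= 0.3163 eV

0.3163


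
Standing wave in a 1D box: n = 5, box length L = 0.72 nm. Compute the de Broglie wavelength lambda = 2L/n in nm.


lambda = 2L / n
= 2 * 0.72 / 5
= 1.44 / 5
= 0.288 nm

0.288


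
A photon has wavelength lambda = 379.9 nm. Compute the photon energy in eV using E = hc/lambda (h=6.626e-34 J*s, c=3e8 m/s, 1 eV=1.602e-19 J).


E = hc / lambda
= (6.626e-34)(3e8) / (379.9e-9)
= 1.9878e-25 / 3.7990e-07
= 5.2324e-19 J
Converting to eV: 5.2324e-19 / 1.602e-19
= 3.2662 eV

3.2662


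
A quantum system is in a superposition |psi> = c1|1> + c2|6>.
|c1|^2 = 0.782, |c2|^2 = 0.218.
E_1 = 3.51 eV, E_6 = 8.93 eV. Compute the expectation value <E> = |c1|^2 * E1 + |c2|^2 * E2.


<E> = |c1|^2 * E1 + |c2|^2 * E2
= 0.782 * 3.51 + 0.218 * 8.93
= 2.7448 + 1.9467
= 4.6916 eV

4.6916


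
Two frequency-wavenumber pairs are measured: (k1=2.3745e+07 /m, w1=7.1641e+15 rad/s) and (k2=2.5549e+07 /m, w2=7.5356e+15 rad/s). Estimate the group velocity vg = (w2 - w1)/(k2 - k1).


vg = (w2 - w1) / (k2 - k1)
= (7.5356e+15 - 7.1641e+15) / (2.5549e+07 - 2.3745e+07)
= 3.7150e+14 / 1.8040e+06
= 2.0593e+08 m/s

2.0593e+08


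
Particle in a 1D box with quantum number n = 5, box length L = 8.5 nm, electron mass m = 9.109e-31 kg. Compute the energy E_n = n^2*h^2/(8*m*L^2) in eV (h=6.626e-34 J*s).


E = n^2 * h^2 / (8 * m * L^2)
= 5^2 * (6.626e-34)^2 / (8 * 9.109e-31 * (8.5e-9)^2)
= 25 * 4.3904e-67 / (8 * 9.109e-31 * 7.2250e-17)
= 2.0847e-20 J
= 0.1301 eV

0.1301


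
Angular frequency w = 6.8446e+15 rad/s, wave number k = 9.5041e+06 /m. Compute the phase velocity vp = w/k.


vp = w / k
= 6.8446e+15 / 9.5041e+06
= 7.2017e+08 m/s

7.2017e+08


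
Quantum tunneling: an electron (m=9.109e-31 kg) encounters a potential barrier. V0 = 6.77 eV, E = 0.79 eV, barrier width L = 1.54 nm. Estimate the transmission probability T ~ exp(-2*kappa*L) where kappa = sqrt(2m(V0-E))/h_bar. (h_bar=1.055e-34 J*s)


V0 - E = 5.98 eV = 9.5800e-19 J
kappa = sqrt(2 * m * (V0-E)) / h_bar
= sqrt(2 * 9.109e-31 * 9.5800e-19) / 1.055e-34
= 1.2522e+10 /m
2*kappa*L = 2 * 1.2522e+10 * 1.54e-9
= 38.5683
T = exp(-38.5683) = 1.778287e-17

1.778287e-17


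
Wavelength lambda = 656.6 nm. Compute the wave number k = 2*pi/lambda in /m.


k = 2 * pi / lambda
= 6.2832 / (656.6e-9)
= 6.2832 / 6.5660e-07
= 9.5693e+06 /m

9.5693e+06


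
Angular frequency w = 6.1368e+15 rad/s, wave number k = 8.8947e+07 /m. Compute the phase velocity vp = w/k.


vp = w / k
= 6.1368e+15 / 8.8947e+07
= 6.8994e+07 m/s

6.8994e+07


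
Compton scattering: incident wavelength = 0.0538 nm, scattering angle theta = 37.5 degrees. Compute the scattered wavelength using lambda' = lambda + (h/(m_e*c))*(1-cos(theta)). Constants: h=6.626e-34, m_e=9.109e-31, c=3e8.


Compton wavelength: h/(m_e*c) = 2.4247e-12 m
d_lambda = 2.4247e-12 * (1 - cos(37.5 deg))
= 2.4247e-12 * 0.206647
= 5.0106e-13 m = 0.000501 nm
lambda' = 0.0538 + 0.000501
= 0.054301 nm

0.054301


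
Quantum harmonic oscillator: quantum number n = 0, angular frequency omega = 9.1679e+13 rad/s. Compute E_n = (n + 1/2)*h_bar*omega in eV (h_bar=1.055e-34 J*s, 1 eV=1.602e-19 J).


E = (n + 1/2) * h_bar * omega
= (0 + 0.5) * 1.055e-34 * 9.1679e+13
= 0.5 * 9.6721e-21
= 4.8361e-21 J
= 0.0302 eV

0.0302


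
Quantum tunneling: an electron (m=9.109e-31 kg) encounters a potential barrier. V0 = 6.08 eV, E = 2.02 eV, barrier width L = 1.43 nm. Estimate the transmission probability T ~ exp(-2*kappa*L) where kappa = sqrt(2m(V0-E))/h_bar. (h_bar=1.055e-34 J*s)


V0 - E = 4.06 eV = 6.5041e-19 J
kappa = sqrt(2 * m * (V0-E)) / h_bar
= sqrt(2 * 9.109e-31 * 6.5041e-19) / 1.055e-34
= 1.0318e+10 /m
2*kappa*L = 2 * 1.0318e+10 * 1.43e-9
= 29.5093
T = exp(-29.5093) = 1.528604e-13

1.528604e-13


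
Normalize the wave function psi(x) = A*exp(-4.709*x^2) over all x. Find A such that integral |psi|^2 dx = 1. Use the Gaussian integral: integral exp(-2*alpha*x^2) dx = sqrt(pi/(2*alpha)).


integral |psi|^2 dx = A^2 * sqrt(pi/(2*alpha)) = 1
A^2 = sqrt(2*alpha/pi)
= sqrt(2 * 4.709 / pi)
= 1.731428
A = sqrt(1.731428)
= 1.3158

1.3158


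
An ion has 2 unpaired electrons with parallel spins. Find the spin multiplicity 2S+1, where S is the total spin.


Total spin S = N * (1/2) = 2 * 0.5 = 1.0
Spin multiplicity = 2S + 1
= 2 * 1.0 + 1
= 3

3


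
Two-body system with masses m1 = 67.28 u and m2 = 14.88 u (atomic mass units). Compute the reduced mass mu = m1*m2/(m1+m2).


mu = m1 * m2 / (m1 + m2)
= 67.28 * 14.88 / (67.28 + 14.88)
= 1001.1264 / 82.16
= 12.1851 u

12.1851


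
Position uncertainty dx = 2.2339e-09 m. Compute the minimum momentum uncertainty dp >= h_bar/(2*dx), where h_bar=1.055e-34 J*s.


dp = h_bar / (2 * dx)
= 1.055e-34 / (2 * 2.2339e-09)
= 1.055e-34 / 4.4678e-09
= 2.3613e-26 kg*m/s

2.3613e-26


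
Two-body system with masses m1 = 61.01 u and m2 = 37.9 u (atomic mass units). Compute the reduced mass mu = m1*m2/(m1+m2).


mu = m1 * m2 / (m1 + m2)
= 61.01 * 37.9 / (61.01 + 37.9)
= 2312.279 / 98.91
= 23.3776 u

23.3776


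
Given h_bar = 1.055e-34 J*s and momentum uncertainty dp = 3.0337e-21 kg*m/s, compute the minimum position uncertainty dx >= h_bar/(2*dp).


dx = h_bar / (2 * dp)
= 1.055e-34 / (2 * 3.0337e-21)
= 1.055e-34 / 6.0674e-21
= 1.7388e-14 m

1.7388e-14


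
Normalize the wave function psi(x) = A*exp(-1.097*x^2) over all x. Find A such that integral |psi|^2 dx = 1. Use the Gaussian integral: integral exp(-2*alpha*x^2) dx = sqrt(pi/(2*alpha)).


integral |psi|^2 dx = A^2 * sqrt(pi/(2*alpha)) = 1
A^2 = sqrt(2*alpha/pi)
= sqrt(2 * 1.097 / pi)
= 0.835686
A = sqrt(0.835686)
= 0.9142

0.9142


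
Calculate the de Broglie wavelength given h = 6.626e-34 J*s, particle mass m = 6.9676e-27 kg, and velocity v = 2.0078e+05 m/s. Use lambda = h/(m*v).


lambda = h / (m * v)
= 6.626e-34 / (6.9676e-27 * 2.0078e+05)
= 6.626e-34 / 1.3990e-21
= 4.7364e-13 m

4.7364e-13


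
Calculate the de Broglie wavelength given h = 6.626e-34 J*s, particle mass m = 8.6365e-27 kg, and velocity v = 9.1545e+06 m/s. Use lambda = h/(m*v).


lambda = h / (m * v)
= 6.626e-34 / (8.6365e-27 * 9.1545e+06)
= 6.626e-34 / 7.9063e-20
= 8.3807e-15 m

8.3807e-15


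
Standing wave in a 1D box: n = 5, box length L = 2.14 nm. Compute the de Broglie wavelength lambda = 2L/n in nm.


lambda = 2L / n
= 2 * 2.14 / 5
= 4.28 / 5
= 0.856 nm

0.856


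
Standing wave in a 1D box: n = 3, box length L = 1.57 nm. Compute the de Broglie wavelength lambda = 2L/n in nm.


lambda = 2L / n
= 2 * 1.57 / 3
= 3.14 / 3
= 1.0467 nm

1.0467


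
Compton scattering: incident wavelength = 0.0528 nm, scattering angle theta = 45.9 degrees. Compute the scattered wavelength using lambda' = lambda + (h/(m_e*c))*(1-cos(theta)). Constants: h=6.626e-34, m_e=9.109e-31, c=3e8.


Compton wavelength: h/(m_e*c) = 2.4247e-12 m
d_lambda = 2.4247e-12 * (1 - cos(45.9 deg))
= 2.4247e-12 * 0.304087
= 7.3732e-13 m = 0.000737 nm
lambda' = 0.0528 + 0.000737
= 0.053537 nm

0.053537


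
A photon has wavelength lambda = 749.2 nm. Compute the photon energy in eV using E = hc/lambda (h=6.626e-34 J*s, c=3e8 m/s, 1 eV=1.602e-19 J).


E = hc / lambda
= (6.626e-34)(3e8) / (749.2e-9)
= 1.9878e-25 / 7.4920e-07
= 2.6532e-19 J
Converting to eV: 2.6532e-19 / 1.602e-19
= 1.6562 eV

1.6562


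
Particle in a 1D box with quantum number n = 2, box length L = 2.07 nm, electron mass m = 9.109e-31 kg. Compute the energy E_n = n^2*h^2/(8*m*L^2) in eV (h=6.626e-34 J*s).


E = n^2 * h^2 / (8 * m * L^2)
= 2^2 * (6.626e-34)^2 / (8 * 9.109e-31 * (2.07e-9)^2)
= 4 * 4.3904e-67 / (8 * 9.109e-31 * 4.2849e-18)
= 5.6242e-20 J
= 0.3511 eV

0.3511


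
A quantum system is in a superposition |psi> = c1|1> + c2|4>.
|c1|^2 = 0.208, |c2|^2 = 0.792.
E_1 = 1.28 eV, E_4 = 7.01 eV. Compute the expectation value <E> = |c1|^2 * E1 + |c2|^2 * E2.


<E> = |c1|^2 * E1 + |c2|^2 * E2
= 0.208 * 1.28 + 0.792 * 7.01
= 0.2662 + 5.5519
= 5.8182 eV

5.8182


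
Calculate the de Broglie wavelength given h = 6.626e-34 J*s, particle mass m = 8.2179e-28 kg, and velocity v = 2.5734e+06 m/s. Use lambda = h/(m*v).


lambda = h / (m * v)
= 6.626e-34 / (8.2179e-28 * 2.5734e+06)
= 6.626e-34 / 2.1148e-21
= 3.1332e-13 m

3.1332e-13


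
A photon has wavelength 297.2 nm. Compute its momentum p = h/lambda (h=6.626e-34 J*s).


p = h / lambda
= 6.626e-34 / (297.2e-9)
= 6.626e-34 / 2.9720e-07
= 2.2295e-27 kg*m/s

2.2295e-27


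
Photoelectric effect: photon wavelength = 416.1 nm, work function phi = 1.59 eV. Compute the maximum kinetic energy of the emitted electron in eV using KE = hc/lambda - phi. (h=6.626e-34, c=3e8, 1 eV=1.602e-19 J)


E_photon = hc / lambda
= (6.626e-34)(3e8) / (416.1e-9)
= 4.7772e-19 J
= 2.982 eV
KE = E_photon - phi
= 2.982 - 1.59
= 1.392 eV

1.392


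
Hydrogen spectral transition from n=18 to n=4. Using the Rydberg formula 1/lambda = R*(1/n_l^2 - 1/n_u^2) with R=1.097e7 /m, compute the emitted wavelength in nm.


1/lambda = R * (1/n_l^2 - 1/n_u^2)
= 1.097e7 * (1/4^2 - 1/18^2)
= 1.097e7 * (0.0625 - 0.003086)
= 1.097e7 * 0.059414
= 6.5177e+05 /m
lambda = 1 / 6.5177e+05 = 1534.2907 nm

1534.2907


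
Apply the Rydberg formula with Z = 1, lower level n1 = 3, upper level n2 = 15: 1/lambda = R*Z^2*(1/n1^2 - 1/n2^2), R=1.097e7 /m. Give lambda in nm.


1/lambda = R * Z^2 * (1/n1^2 - 1/n2^2)
= 1.097e7 * 1^2 * (1/3^2 - 1/15^2)
= 1.097e7 * 1 * (0.111111 - 0.004444)
= 1.1701e+06 /m
lambda = 1 / 1.1701e+06
= 854.6035 nm

854.6035


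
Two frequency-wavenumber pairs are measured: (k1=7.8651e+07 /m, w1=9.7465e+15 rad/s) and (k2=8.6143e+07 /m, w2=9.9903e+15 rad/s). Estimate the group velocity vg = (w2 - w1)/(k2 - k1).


vg = (w2 - w1) / (k2 - k1)
= (9.9903e+15 - 9.7465e+15) / (8.6143e+07 - 7.8651e+07)
= 2.4380e+14 / 7.4920e+06
= 3.2541e+07 m/s

3.2541e+07


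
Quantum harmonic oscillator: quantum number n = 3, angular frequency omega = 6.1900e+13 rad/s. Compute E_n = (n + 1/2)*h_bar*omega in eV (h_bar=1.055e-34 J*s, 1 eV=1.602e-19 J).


E = (n + 1/2) * h_bar * omega
= (3 + 0.5) * 1.055e-34 * 6.1900e+13
= 3.5 * 6.5304e-21
= 2.2857e-20 J
= 0.1427 eV

0.1427


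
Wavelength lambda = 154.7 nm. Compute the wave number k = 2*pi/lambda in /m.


k = 2 * pi / lambda
= 6.2832 / (154.7e-9)
= 6.2832 / 1.5470e-07
= 4.0615e+07 /m

4.0615e+07


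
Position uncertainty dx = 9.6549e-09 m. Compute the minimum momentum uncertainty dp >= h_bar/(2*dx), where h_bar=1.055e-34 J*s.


dp = h_bar / (2 * dx)
= 1.055e-34 / (2 * 9.6549e-09)
= 1.055e-34 / 1.9310e-08
= 5.4635e-27 kg*m/s

5.4635e-27


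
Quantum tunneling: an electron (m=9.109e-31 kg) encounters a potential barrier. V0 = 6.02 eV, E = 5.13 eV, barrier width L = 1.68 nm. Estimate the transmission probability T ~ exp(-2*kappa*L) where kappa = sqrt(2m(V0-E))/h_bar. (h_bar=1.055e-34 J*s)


V0 - E = 0.89 eV = 1.4258e-19 J
kappa = sqrt(2 * m * (V0-E)) / h_bar
= sqrt(2 * 9.109e-31 * 1.4258e-19) / 1.055e-34
= 4.8309e+09 /m
2*kappa*L = 2 * 4.8309e+09 * 1.68e-9
= 16.2317
T = exp(-16.2317) = 8.926304e-08

8.926304e-08


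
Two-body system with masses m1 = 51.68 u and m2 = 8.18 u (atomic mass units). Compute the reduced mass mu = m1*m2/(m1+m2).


mu = m1 * m2 / (m1 + m2)
= 51.68 * 8.18 / (51.68 + 8.18)
= 422.7424 / 59.86
= 7.0622 u

7.0622


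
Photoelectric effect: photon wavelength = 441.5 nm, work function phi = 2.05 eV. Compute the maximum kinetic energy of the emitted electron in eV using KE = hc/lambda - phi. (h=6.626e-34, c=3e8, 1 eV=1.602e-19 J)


E_photon = hc / lambda
= (6.626e-34)(3e8) / (441.5e-9)
= 4.5024e-19 J
= 2.8105 eV
KE = E_photon - phi
= 2.8105 - 2.05
= 0.7605 eV

0.7605


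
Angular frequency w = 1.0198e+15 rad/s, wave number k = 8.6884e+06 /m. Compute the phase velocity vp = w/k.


vp = w / k
= 1.0198e+15 / 8.6884e+06
= 1.1737e+08 m/s

1.1737e+08


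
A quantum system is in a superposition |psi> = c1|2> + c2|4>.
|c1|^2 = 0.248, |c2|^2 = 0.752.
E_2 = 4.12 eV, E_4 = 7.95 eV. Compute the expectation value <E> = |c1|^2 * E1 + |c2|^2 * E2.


<E> = |c1|^2 * E1 + |c2|^2 * E2
= 0.248 * 4.12 + 0.752 * 7.95
= 1.0218 + 5.9784
= 7.0002 eV

7.0002


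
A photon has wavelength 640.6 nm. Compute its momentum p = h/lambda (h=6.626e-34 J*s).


p = h / lambda
= 6.626e-34 / (640.6e-9)
= 6.626e-34 / 6.4060e-07
= 1.0343e-27 kg*m/s

1.0343e-27


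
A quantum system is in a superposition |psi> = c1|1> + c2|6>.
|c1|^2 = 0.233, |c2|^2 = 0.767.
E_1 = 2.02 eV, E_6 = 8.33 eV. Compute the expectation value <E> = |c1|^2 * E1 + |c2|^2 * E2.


<E> = |c1|^2 * E1 + |c2|^2 * E2
= 0.233 * 2.02 + 0.767 * 8.33
= 0.4707 + 6.3891
= 6.8598 eV

6.8598


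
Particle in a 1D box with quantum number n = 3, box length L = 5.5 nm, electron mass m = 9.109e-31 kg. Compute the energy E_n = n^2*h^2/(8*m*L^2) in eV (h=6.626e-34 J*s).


E = n^2 * h^2 / (8 * m * L^2)
= 3^2 * (6.626e-34)^2 / (8 * 9.109e-31 * (5.5e-9)^2)
= 9 * 4.3904e-67 / (8 * 9.109e-31 * 3.0250e-17)
= 1.7925e-20 J
= 0.1119 eV

0.1119


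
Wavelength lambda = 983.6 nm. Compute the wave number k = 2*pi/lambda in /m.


k = 2 * pi / lambda
= 6.2832 / (983.6e-9)
= 6.2832 / 9.8360e-07
= 6.3879e+06 /m

6.3879e+06


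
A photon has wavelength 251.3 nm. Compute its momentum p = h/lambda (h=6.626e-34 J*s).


p = h / lambda
= 6.626e-34 / (251.3e-9)
= 6.626e-34 / 2.5130e-07
= 2.6367e-27 kg*m/s

2.6367e-27


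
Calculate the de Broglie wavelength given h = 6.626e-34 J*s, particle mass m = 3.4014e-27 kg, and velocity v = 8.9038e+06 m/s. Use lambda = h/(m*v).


lambda = h / (m * v)
= 6.626e-34 / (3.4014e-27 * 8.9038e+06)
= 6.626e-34 / 3.0285e-20
= 2.1879e-14 m

2.1879e-14


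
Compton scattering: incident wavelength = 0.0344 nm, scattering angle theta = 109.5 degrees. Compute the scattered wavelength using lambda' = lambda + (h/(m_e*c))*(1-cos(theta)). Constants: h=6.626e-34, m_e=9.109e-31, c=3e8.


Compton wavelength: h/(m_e*c) = 2.4247e-12 m
d_lambda = 2.4247e-12 * (1 - cos(109.5 deg))
= 2.4247e-12 * 1.333807
= 3.2341e-12 m = 0.003234 nm
lambda' = 0.0344 + 0.003234
= 0.037634 nm

0.037634


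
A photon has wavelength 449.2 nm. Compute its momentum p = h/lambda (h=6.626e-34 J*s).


p = h / lambda
= 6.626e-34 / (449.2e-9)
= 6.626e-34 / 4.4920e-07
= 1.4751e-27 kg*m/s

1.4751e-27


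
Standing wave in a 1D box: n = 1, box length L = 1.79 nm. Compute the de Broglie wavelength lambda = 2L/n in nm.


lambda = 2L / n
= 2 * 1.79 / 1
= 3.58 / 1
= 3.58 nm

3.58


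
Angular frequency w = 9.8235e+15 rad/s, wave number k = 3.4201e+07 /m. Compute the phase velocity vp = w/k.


vp = w / k
= 9.8235e+15 / 3.4201e+07
= 2.8723e+08 m/s

2.8723e+08


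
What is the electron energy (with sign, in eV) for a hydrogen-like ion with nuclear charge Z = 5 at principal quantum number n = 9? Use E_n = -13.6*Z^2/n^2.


E_n = -13.6 * Z^2 / n^2
= -13.6 * 5^2 / 9^2
= -13.6 * 25 / 81
= -4.1975 eV

-4.1975


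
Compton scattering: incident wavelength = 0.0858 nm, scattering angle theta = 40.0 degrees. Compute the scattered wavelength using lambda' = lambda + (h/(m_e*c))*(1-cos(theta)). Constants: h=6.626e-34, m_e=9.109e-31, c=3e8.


Compton wavelength: h/(m_e*c) = 2.4247e-12 m
d_lambda = 2.4247e-12 * (1 - cos(40.0 deg))
= 2.4247e-12 * 0.233956
= 5.6727e-13 m = 0.000567 nm
lambda' = 0.0858 + 0.000567
= 0.086367 nm

0.086367


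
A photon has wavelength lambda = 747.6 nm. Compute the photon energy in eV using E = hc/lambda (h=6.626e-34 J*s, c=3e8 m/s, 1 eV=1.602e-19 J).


E = hc / lambda
= (6.626e-34)(3e8) / (747.6e-9)
= 1.9878e-25 / 7.4760e-07
= 2.6589e-19 J
Converting to eV: 2.6589e-19 / 1.602e-19
= 1.6597 eV

1.6597


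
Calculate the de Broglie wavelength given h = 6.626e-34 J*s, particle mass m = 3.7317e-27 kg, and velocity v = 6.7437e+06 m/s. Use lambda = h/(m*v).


lambda = h / (m * v)
= 6.626e-34 / (3.7317e-27 * 6.7437e+06)
= 6.626e-34 / 2.5165e-20
= 2.6330e-14 m

2.6330e-14


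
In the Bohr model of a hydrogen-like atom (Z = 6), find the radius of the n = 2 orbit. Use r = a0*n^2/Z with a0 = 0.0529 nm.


r = a0 * n^2 / Z
= 0.0529 * 2^2 / 6
= 0.0529 * 4 / 6
= 0.0353 nm

0.0353


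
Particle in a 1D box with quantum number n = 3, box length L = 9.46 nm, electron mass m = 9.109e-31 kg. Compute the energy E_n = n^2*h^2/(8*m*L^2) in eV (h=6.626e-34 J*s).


E = n^2 * h^2 / (8 * m * L^2)
= 3^2 * (6.626e-34)^2 / (8 * 9.109e-31 * (9.46e-9)^2)
= 9 * 4.3904e-67 / (8 * 9.109e-31 * 8.9492e-17)
= 6.0590e-21 J
= 0.0378 eV

0.0378


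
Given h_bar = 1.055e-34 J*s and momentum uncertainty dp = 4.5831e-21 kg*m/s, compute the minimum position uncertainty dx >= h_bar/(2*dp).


dx = h_bar / (2 * dp)
= 1.055e-34 / (2 * 4.5831e-21)
= 1.055e-34 / 9.1662e-21
= 1.1510e-14 m

1.1510e-14


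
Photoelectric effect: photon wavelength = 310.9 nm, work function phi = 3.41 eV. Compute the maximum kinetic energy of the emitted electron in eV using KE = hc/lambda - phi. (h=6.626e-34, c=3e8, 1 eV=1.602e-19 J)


E_photon = hc / lambda
= (6.626e-34)(3e8) / (310.9e-9)
= 6.3937e-19 J
= 3.9911 eV
KE = E_photon - phi
= 3.9911 - 3.41
= 0.5811 eV

0.5811


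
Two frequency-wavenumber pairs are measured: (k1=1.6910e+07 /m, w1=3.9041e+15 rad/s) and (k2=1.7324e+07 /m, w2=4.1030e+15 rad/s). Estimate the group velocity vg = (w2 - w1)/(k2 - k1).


vg = (w2 - w1) / (k2 - k1)
= (4.1030e+15 - 3.9041e+15) / (1.7324e+07 - 1.6910e+07)
= 1.9890e+14 / 4.1400e+05
= 4.8043e+08 m/s

4.8043e+08


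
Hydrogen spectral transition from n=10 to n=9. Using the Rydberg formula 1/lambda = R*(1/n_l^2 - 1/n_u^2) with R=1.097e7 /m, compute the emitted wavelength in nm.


1/lambda = R * (1/n_l^2 - 1/n_u^2)
= 1.097e7 * (1/9^2 - 1/10^2)
= 1.097e7 * (0.012346 - 0.01)
= 1.097e7 * 0.002346
= 2.5732e+04 /m
lambda = 1 / 2.5732e+04 = 38861.968 nm

38861.968


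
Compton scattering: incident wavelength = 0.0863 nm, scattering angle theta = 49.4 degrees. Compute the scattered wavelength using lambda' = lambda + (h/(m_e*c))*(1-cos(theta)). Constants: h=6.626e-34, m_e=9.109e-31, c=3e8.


Compton wavelength: h/(m_e*c) = 2.4247e-12 m
d_lambda = 2.4247e-12 * (1 - cos(49.4 deg))
= 2.4247e-12 * 0.349226
= 8.4677e-13 m = 0.000847 nm
lambda' = 0.0863 + 0.000847
= 0.087147 nm

0.087147


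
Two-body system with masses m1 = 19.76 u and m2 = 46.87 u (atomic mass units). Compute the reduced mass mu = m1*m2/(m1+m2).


mu = m1 * m2 / (m1 + m2)
= 19.76 * 46.87 / (19.76 + 46.87)
= 926.1512 / 66.63
= 13.8999 u

13.8999


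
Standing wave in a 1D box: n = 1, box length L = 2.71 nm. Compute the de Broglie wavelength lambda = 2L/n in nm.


lambda = 2L / n
= 2 * 2.71 / 1
= 5.42 / 1
= 5.42 nm

5.42


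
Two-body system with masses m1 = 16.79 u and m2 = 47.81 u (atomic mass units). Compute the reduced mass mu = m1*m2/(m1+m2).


mu = m1 * m2 / (m1 + m2)
= 16.79 * 47.81 / (16.79 + 47.81)
= 802.7299 / 64.6
= 12.4262 u

12.4262


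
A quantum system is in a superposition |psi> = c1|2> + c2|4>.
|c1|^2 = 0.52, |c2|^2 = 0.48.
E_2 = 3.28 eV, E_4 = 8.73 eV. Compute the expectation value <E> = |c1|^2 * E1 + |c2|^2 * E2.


<E> = |c1|^2 * E1 + |c2|^2 * E2
= 0.52 * 3.28 + 0.48 * 8.73
= 1.7056 + 4.1904
= 5.896 eV

5.896


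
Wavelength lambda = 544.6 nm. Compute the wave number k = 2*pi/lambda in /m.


k = 2 * pi / lambda
= 6.2832 / (544.6e-9)
= 6.2832 / 5.4460e-07
= 1.1537e+07 /m

1.1537e+07


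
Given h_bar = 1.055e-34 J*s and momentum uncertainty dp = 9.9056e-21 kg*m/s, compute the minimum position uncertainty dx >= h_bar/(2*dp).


dx = h_bar / (2 * dp)
= 1.055e-34 / (2 * 9.9056e-21)
= 1.055e-34 / 1.9811e-20
= 5.3253e-15 m

5.3253e-15


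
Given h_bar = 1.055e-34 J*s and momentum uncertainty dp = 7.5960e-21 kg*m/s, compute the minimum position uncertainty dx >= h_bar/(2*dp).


dx = h_bar / (2 * dp)
= 1.055e-34 / (2 * 7.5960e-21)
= 1.055e-34 / 1.5192e-20
= 6.9444e-15 m

6.9444e-15


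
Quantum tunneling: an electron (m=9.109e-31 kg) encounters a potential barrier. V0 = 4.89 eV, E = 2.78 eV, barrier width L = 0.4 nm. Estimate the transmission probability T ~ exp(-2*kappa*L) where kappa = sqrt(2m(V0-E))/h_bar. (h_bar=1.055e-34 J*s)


V0 - E = 2.11 eV = 3.3802e-19 J
kappa = sqrt(2 * m * (V0-E)) / h_bar
= sqrt(2 * 9.109e-31 * 3.3802e-19) / 1.055e-34
= 7.4382e+09 /m
2*kappa*L = 2 * 7.4382e+09 * 0.4e-9
= 5.9506
T = exp(-5.9506) = 2.604292e-03

2.604292e-03


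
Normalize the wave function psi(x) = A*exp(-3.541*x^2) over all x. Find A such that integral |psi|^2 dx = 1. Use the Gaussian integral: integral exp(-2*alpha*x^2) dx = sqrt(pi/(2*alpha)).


integral |psi|^2 dx = A^2 * sqrt(pi/(2*alpha)) = 1
A^2 = sqrt(2*alpha/pi)
= sqrt(2 * 3.541 / pi)
= 1.501423
A = sqrt(1.501423)
= 1.2253

1.2253


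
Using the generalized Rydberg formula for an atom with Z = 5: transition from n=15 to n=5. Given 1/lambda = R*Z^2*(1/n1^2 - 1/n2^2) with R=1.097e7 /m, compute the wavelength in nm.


1/lambda = R * Z^2 * (1/n1^2 - 1/n2^2)
= 1.097e7 * 5^2 * (1/5^2 - 1/15^2)
= 1.097e7 * 25 * (0.04 - 0.004444)
= 9.7511e+06 /m
lambda = 1 / 9.7511e+06
= 102.5524 nm

102.5524


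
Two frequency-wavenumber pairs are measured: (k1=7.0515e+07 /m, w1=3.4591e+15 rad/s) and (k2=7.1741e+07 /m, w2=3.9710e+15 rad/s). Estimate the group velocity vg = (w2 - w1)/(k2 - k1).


vg = (w2 - w1) / (k2 - k1)
= (3.9710e+15 - 3.4591e+15) / (7.1741e+07 - 7.0515e+07)
= 5.1190e+14 / 1.2260e+06
= 4.1754e+08 m/s

4.1754e+08


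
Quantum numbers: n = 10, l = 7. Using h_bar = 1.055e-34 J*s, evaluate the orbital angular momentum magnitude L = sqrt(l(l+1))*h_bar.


L = sqrt(l*(l+1)) * h_bar
= sqrt(7 * 8) * 1.055e-34
= sqrt(56) * 1.055e-34
= 7.4833 * 1.055e-34
= 7.8949e-34 J*s

7.8949e-34


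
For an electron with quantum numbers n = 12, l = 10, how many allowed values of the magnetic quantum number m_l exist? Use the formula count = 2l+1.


m_l ranges from -l to +l in integer steps
So m_l goes from -10 to +10
Count = 2l + 1 = 2*10 + 1
= 21

21


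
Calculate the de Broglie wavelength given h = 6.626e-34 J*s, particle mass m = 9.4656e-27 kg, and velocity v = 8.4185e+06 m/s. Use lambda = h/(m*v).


lambda = h / (m * v)
= 6.626e-34 / (9.4656e-27 * 8.4185e+06)
= 6.626e-34 / 7.9686e-20
= 8.3151e-15 m

8.3151e-15


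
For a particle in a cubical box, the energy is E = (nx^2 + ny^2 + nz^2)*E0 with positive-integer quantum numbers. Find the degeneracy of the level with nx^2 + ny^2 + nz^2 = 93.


Enumerate all (nx, ny, nz) with nx^2 + ny^2 + nz^2 = 93:
(2,5,8)
(2,8,5)
(5,2,8)
(5,8,2)
(8,2,5)
(8,5,2)
Total degeneracy = 6

6


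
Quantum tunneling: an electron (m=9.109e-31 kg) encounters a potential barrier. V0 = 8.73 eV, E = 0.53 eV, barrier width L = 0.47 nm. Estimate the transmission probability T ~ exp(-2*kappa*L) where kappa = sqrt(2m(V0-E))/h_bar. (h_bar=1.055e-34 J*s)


V0 - E = 8.2 eV = 1.3136e-18 J
kappa = sqrt(2 * m * (V0-E)) / h_bar
= sqrt(2 * 9.109e-31 * 1.3136e-18) / 1.055e-34
= 1.4663e+10 /m
2*kappa*L = 2 * 1.4663e+10 * 0.47e-9
= 13.7836
T = exp(-13.7836) = 1.032384e-06

1.032384e-06


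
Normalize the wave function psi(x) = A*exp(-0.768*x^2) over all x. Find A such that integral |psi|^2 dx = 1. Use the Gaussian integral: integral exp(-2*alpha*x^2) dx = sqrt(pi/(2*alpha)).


integral |psi|^2 dx = A^2 * sqrt(pi/(2*alpha)) = 1
A^2 = sqrt(2*alpha/pi)
= sqrt(2 * 0.768 / pi)
= 0.699231
A = sqrt(0.699231)
= 0.8362

0.8362


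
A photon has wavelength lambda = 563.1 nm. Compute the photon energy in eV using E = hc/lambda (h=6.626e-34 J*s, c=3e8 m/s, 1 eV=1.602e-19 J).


E = hc / lambda
= (6.626e-34)(3e8) / (563.1e-9)
= 1.9878e-25 / 5.6310e-07
= 3.5301e-19 J
Converting to eV: 3.5301e-19 / 1.602e-19
= 2.2036 eV

2.2036


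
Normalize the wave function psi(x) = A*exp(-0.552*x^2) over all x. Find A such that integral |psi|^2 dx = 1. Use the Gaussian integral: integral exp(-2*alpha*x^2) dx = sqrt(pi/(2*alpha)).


integral |psi|^2 dx = A^2 * sqrt(pi/(2*alpha)) = 1
A^2 = sqrt(2*alpha/pi)
= sqrt(2 * 0.552 / pi)
= 0.592802
A = sqrt(0.592802)
= 0.7699

0.7699


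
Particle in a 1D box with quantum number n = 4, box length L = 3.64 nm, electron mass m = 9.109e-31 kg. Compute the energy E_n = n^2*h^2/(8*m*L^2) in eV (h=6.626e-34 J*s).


E = n^2 * h^2 / (8 * m * L^2)
= 4^2 * (6.626e-34)^2 / (8 * 9.109e-31 * (3.64e-9)^2)
= 16 * 4.3904e-67 / (8 * 9.109e-31 * 1.3250e-17)
= 7.2754e-20 J
= 0.4541 eV

0.4541


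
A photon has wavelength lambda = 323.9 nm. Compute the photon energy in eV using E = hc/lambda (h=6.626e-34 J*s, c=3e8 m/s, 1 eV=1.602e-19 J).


E = hc / lambda
= (6.626e-34)(3e8) / (323.9e-9)
= 1.9878e-25 / 3.2390e-07
= 6.1371e-19 J
Converting to eV: 6.1371e-19 / 1.602e-19
= 3.8309 eV

3.8309


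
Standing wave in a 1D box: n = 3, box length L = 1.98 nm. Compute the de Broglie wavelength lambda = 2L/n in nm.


lambda = 2L / n
= 2 * 1.98 / 3
= 3.96 / 3
= 1.32 nm

1.32


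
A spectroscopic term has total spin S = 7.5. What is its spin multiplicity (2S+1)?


Spin multiplicity = 2S + 1
= 2 * 7.5 + 1
= 15.0 + 1
= 16

16


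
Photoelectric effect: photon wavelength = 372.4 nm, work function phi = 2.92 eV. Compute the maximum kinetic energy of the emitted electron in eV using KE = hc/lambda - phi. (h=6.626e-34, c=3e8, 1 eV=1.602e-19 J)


E_photon = hc / lambda
= (6.626e-34)(3e8) / (372.4e-9)
= 5.3378e-19 J
= 3.332 eV
KE = E_photon - phi
= 3.332 - 2.92
= 0.412 eV

0.412


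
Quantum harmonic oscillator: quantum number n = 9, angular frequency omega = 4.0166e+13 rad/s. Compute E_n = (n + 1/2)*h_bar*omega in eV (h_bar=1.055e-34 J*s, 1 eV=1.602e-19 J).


E = (n + 1/2) * h_bar * omega
= (9 + 0.5) * 1.055e-34 * 4.0166e+13
= 9.5 * 4.2375e-21
= 4.0256e-20 J
= 0.2513 eV

0.2513


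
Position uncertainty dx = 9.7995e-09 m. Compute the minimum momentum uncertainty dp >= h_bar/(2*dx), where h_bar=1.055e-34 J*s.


dp = h_bar / (2 * dx)
= 1.055e-34 / (2 * 9.7995e-09)
= 1.055e-34 / 1.9599e-08
= 5.3829e-27 kg*m/s

5.3829e-27


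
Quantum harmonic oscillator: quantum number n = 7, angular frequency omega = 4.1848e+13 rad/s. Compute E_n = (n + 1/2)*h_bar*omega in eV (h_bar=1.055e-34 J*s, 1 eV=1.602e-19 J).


E = (n + 1/2) * h_bar * omega
= (7 + 0.5) * 1.055e-34 * 4.1848e+13
= 7.5 * 4.4150e-21
= 3.3112e-20 J
= 0.2067 eV

0.2067


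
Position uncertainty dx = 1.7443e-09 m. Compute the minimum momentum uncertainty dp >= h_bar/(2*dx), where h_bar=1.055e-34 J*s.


dp = h_bar / (2 * dx)
= 1.055e-34 / (2 * 1.7443e-09)
= 1.055e-34 / 3.4886e-09
= 3.0241e-26 kg*m/s

3.0241e-26


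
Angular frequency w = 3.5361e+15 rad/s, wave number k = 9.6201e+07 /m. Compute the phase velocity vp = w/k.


vp = w / k
= 3.5361e+15 / 9.6201e+07
= 3.6757e+07 m/s

3.6757e+07


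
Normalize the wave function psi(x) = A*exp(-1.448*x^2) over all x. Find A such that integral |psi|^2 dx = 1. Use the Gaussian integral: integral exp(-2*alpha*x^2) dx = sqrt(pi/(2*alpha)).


integral |psi|^2 dx = A^2 * sqrt(pi/(2*alpha)) = 1
A^2 = sqrt(2*alpha/pi)
= sqrt(2 * 1.448 / pi)
= 0.960117
A = sqrt(0.960117)
= 0.9799

0.9799


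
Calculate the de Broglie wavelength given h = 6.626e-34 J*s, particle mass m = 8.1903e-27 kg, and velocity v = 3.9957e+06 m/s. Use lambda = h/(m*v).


lambda = h / (m * v)
= 6.626e-34 / (8.1903e-27 * 3.9957e+06)
= 6.626e-34 / 3.2726e-20
= 2.0247e-14 m

2.0247e-14


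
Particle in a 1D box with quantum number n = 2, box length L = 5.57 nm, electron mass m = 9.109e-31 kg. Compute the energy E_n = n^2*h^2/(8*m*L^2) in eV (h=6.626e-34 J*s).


E = n^2 * h^2 / (8 * m * L^2)
= 2^2 * (6.626e-34)^2 / (8 * 9.109e-31 * (5.57e-9)^2)
= 4 * 4.3904e-67 / (8 * 9.109e-31 * 3.1025e-17)
= 7.7677e-21 J
= 0.0485 eV

0.0485


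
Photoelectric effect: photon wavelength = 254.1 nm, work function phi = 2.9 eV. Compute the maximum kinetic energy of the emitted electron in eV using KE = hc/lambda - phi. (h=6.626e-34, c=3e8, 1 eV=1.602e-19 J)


E_photon = hc / lambda
= (6.626e-34)(3e8) / (254.1e-9)
= 7.8229e-19 J
= 4.8832 eV
KE = E_photon - phi
= 4.8832 - 2.9
= 1.9832 eV

1.9832


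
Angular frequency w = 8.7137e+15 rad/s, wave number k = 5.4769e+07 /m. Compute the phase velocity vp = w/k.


vp = w / k
= 8.7137e+15 / 5.4769e+07
= 1.5910e+08 m/s

1.5910e+08


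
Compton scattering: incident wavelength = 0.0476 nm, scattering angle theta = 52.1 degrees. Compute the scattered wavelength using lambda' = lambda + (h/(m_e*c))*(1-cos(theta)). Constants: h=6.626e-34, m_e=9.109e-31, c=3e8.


Compton wavelength: h/(m_e*c) = 2.4247e-12 m
d_lambda = 2.4247e-12 * (1 - cos(52.1 deg))
= 2.4247e-12 * 0.385715
= 9.3525e-13 m = 0.000935 nm
lambda' = 0.0476 + 0.000935
= 0.048535 nm

0.048535


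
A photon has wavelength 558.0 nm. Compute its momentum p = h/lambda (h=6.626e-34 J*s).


p = h / lambda
= 6.626e-34 / (558.0e-9)
= 6.626e-34 / 5.5800e-07
= 1.1875e-27 kg*m/s

1.1875e-27


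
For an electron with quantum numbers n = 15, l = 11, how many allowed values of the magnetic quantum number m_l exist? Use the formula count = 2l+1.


m_l ranges from -l to +l in integer steps
So m_l goes from -11 to +11
Count = 2l + 1 = 2*11 + 1
= 23

23


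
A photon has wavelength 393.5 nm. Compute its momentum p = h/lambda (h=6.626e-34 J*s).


p = h / lambda
= 6.626e-34 / (393.5e-9)
= 6.626e-34 / 3.9350e-07
= 1.6839e-27 kg*m/s

1.6839e-27


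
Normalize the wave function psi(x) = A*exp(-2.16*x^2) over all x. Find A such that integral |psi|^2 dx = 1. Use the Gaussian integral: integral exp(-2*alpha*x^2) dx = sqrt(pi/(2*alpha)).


integral |psi|^2 dx = A^2 * sqrt(pi/(2*alpha)) = 1
A^2 = sqrt(2*alpha/pi)
= sqrt(2 * 2.16 / pi)
= 1.172646
A = sqrt(1.172646)
= 1.0829

1.0829


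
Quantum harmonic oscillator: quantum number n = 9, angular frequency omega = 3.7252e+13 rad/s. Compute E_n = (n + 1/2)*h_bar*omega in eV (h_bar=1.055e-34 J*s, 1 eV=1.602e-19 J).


E = (n + 1/2) * h_bar * omega
= (9 + 0.5) * 1.055e-34 * 3.7252e+13
= 9.5 * 3.9301e-21
= 3.7336e-20 J
= 0.2331 eV

0.2331


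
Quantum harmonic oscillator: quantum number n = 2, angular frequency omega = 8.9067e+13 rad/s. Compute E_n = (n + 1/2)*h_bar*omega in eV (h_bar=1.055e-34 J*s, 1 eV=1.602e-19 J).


E = (n + 1/2) * h_bar * omega
= (2 + 0.5) * 1.055e-34 * 8.9067e+13
= 2.5 * 9.3966e-21
= 2.3491e-20 J
= 0.1466 eV

0.1466


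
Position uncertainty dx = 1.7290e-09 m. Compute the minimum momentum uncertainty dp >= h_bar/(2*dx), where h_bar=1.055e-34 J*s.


dp = h_bar / (2 * dx)
= 1.055e-34 / (2 * 1.7290e-09)
= 1.055e-34 / 3.4580e-09
= 3.0509e-26 kg*m/s

3.0509e-26


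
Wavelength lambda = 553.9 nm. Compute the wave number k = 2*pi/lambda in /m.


k = 2 * pi / lambda
= 6.2832 / (553.9e-9)
= 6.2832 / 5.5390e-07
= 1.1344e+07 /m

1.1344e+07


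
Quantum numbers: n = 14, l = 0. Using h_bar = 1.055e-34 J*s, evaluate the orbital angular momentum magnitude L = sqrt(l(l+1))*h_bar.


L = sqrt(l*(l+1)) * h_bar
= sqrt(0 * 1) * 1.055e-34
= sqrt(0) * 1.055e-34
= 0.0 * 1.055e-34
= 0.0000e+00 J*s

0.0000e+00


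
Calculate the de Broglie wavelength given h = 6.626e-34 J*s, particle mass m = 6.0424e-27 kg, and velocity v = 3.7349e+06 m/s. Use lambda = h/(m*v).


lambda = h / (m * v)
= 6.626e-34 / (6.0424e-27 * 3.7349e+06)
= 6.626e-34 / 2.2568e-20
= 2.9360e-14 m

2.9360e-14


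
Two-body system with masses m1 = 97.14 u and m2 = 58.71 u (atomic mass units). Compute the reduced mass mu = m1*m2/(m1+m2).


mu = m1 * m2 / (m1 + m2)
= 97.14 * 58.71 / (97.14 + 58.71)
= 5703.0894 / 155.85
= 36.5935 u

36.5935


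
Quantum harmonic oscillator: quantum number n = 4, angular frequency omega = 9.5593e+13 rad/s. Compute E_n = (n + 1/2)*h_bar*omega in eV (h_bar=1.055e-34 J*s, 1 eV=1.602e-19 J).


E = (n + 1/2) * h_bar * omega
= (4 + 0.5) * 1.055e-34 * 9.5593e+13
= 4.5 * 1.0085e-20
= 4.5383e-20 J
= 0.2833 eV

0.2833
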